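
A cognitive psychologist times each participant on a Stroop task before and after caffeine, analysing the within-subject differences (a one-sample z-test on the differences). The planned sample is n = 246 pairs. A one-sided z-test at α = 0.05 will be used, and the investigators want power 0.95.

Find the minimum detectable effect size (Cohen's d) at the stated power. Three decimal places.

d ≈ 0.210

Required noncentrality: δ = z_{0.05} + z_{0.05} = 1.645 + 1.645 = 3.290.
δ = d·√n ⇒ d = δ/√n = 3.290/√246 = 0.2097.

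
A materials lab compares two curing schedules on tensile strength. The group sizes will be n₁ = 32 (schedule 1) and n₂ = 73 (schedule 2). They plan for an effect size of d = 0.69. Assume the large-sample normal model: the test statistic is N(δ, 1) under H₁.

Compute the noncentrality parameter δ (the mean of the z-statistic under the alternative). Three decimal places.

The noncentrality parameter scales effect size by the design's sample-size factor: δ = d / √(1/n₁ + 1/n₂) = 0.69 / √(1/32 + 1/73) = 3.2545

δ ≈ 3.255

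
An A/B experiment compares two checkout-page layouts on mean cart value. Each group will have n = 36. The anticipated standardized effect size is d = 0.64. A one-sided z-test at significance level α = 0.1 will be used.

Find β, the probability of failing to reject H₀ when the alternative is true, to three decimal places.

Noncentrality parameter: δ = d·√(n/2) = 0.64 × √(36/2) = 2.7153
Critical value for a one-sided test at α = 0.1: z_α = 1.282.
Power = Φ(δ − 1.282) = Φ(1.434) = 0.9242.
Type II error: β = 1 − power = 1 − 0.9242 = 0.0758.

β ≈ 0.076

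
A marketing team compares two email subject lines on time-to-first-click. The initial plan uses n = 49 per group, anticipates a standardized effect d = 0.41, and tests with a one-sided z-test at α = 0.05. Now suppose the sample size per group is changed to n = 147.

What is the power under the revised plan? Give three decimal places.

With n = 147 per group: δ = d·√(n/2) = 0.41 × √(147/2) = 3.5150. Critical value z_{0.05} = 1.645.
Revised power = Φ(δ − 1.645) = Φ(1.870) = 0.9693.

Power ≈ 0.969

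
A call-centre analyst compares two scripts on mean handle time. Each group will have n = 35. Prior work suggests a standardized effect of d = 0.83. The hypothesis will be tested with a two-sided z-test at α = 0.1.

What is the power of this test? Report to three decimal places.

Noncentrality parameter: δ = d·√(n/2) = 0.83 × √(35/2) = 3.4721
Critical value for a two-sided test at α = 0.1: z_{α/2} = 1.645.
Power = Φ(δ − 1.645) + Φ(−δ − 1.645) = Φ(1.827) + Φ(-5.117) = 0.9662 + 0.0000 = 0.9662.

Power ≈ 0.966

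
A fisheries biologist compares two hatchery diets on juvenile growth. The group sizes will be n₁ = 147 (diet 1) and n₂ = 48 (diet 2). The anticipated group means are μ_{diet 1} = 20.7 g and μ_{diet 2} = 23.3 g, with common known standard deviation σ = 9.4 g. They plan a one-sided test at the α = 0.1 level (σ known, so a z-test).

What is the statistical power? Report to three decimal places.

Standardized effect: d = |μ_{diet 1} − μ_{diet 2}| / σ = |20.7 − 23.3| / 9.4 = 0.2766
Noncentrality parameter: δ = d / √(1/n₁ + 1/n₂) = 0.2766 / √(1/147 + 1/48) = 1.6638
One-sided α = 0.1 → critical value z_{0.1} = 1.282.
Power = Φ(δ − 1.282) = Φ(0.382) = 0.6489.

Power ≈ 0.649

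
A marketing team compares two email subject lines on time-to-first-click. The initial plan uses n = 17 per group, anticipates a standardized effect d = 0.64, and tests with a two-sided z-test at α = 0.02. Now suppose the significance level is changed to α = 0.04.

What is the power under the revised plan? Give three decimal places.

Power ≈ 0.426

δ = d·√(n/2) = 0.64 × √(17/2) = 1.8659 (unchanged). New critical value: z_{0.02} = 2.054.
Revised power = Φ(δ − 2.054) + Φ(−δ − 2.054) = Φ(-0.188) + Φ(-3.920) = 0.4255 + 0.0000 = 0.4255.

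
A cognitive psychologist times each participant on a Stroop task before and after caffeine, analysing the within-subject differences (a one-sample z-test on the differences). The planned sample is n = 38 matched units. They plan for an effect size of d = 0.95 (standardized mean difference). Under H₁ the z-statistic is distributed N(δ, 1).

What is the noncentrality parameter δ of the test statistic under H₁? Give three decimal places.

δ = d·√n = 0.95 × √38 = 5.8562

δ ≈ 5.856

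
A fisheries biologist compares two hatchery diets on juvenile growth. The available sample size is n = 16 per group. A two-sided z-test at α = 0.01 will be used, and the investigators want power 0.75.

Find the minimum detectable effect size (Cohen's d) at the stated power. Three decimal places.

Required noncentrality: δ = z_{0.005} + z_{0.25} = 2.576 + 0.674 = 3.250.
(The second rejection-region term Φ(−δ − z_{α/2}) is negligible and dropped.)
δ = d·√(n/2) ⇒ d = δ/√(n/2) = 3.250/√(16/2) = 1.1492.

d ≈ 1.149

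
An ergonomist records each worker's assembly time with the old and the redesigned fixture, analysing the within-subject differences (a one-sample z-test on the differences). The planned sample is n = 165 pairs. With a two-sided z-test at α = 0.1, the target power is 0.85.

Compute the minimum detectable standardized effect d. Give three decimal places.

d ≈ 0.209

Need Φ(δ − 1.645) = 0.85, so δ = 1.645 + 1.036 = 2.681.
(Lower-tail contribution to power is negligible for δ > 0.)
δ = d·√n ⇒ d = δ/√n = 2.681/√165 = 0.2087.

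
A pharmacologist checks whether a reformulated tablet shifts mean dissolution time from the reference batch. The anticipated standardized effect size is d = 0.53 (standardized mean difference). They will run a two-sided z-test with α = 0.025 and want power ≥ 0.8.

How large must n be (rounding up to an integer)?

n = 34

Set Φ(δ − 2.241) = 0.8; then δ − 2.241 = Φ⁻¹(0.8) = 0.842, giving δ = 3.083.
(For δ > 0 the lower-tail rejection region contributes negligibly to power, so the one-term inversion is standard.)
δ = d·√n ⇒ n = (δ/d)² = (3.083 / 0.53)² = 33.84.
Rounding up, n = 34.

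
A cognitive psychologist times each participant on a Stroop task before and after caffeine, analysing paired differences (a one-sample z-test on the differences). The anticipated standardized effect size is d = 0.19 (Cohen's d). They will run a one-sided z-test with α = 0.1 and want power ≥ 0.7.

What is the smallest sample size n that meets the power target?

n = 91

Set Φ(δ − 1.282) = 0.7; then δ − 1.282 = Φ⁻¹(0.7) = 0.524, giving δ = 1.806.
δ = d·√n ⇒ n = (δ/d)² = (1.806 / 0.19)² = 90.35.
Round up to the next whole unit.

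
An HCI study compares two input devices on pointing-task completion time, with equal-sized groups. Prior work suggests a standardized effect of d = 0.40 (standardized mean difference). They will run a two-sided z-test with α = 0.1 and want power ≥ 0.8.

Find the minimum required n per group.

For power 0.8 need Φ(δ − z_{0.05}) = 0.8, so δ = z_{0.05} + z_{0.20} = 1.645 + 0.842 = 2.486.
(Ignoring the negligible lower-tail rejection probability gives the usual closed-form inversion.)
δ = d·√(n/2) ⇒ n = 2(δ/d)² = 2 × (2.486 / 0.40)² = 77.28.
Round up to the next whole unit.

n = 78 per group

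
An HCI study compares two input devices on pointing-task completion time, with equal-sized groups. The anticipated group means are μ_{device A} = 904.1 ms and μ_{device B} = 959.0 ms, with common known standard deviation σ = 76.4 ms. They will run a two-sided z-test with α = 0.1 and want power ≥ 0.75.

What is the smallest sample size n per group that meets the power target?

Standardized effect: d = |μ_{device A} − μ_{device B}| / σ = |904.1 − 959.0| / 76.4 = 0.7186
Set Φ(δ − 1.645) = 0.75; then δ − 1.645 = Φ⁻¹(0.75) = 0.674, giving δ = 2.319.
(For δ > 0 the lower-tail rejection region contributes negligibly to power, so the one-term inversion is standard.)
δ = d·√(n/2) ⇒ n = 2(δ/d)² = 2 × (2.319 / 0.7186)² = 20.84.
Round up to the next whole unit.

n = 21 per group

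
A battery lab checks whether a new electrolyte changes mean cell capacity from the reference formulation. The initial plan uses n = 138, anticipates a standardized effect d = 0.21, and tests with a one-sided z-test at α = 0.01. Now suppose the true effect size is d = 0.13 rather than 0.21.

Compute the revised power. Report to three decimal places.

Power ≈ 0.212

With d = 0.13: δ = d·√n = 0.13 × √138 = 1.5272. Critical value z_{0.01} = 2.326.
Revised power = Φ(δ − 2.326) = Φ(-0.799) = 0.2121.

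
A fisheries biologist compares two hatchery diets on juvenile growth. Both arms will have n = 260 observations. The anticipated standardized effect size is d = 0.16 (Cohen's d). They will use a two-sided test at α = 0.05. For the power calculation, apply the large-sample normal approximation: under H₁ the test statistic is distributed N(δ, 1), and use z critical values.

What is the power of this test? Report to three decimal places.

Power ≈ 0.446

Noncentrality parameter: δ = d·√(n/2) = 0.16 × √(260/2) = 1.8243
Critical value for a two-sided test at α = 0.05: z_{α/2} = 1.960.
Power = Φ(δ − 1.960) + Φ(−δ − 1.960) = Φ(-0.136) + Φ(-3.784) = 0.4460 + 0.0001 = 0.4461.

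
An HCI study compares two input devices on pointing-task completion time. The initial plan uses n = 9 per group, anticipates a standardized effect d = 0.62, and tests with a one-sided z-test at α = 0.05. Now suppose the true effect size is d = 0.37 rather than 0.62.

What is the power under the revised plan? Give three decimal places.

Power ≈ 0.195

With d = 0.37: δ = d·√(n/2) = 0.37 × √(9/2) = 0.7849. Critical value z_{0.05} = 1.645.
Revised power = Φ(δ − 1.645) = Φ(-0.860) = 0.1949.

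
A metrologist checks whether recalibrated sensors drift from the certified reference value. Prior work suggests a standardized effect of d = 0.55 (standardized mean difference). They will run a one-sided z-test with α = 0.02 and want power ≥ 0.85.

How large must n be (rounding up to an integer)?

Set Φ(δ − 2.054) = 0.85; then δ − 2.054 = Φ⁻¹(0.85) = 1.036, giving δ = 3.090.
δ = d·√n ⇒ n = (δ/d)² = (3.090 / 0.55)² = 31.57.
Round up to the next whole unit.

n = 32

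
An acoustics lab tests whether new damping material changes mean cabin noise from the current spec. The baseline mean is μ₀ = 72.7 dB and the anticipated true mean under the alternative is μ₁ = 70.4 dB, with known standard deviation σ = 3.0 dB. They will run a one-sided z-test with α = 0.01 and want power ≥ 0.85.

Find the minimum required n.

n = 20

Standardized effect: d = |μ₁ − μ₀| / σ = |70.4 − 72.7| / 3.0 = 0.7667
For power 0.85 need Φ(δ − z_{0.01}) = 0.85, so δ = z_{0.01} + z_{0.15} = 2.326 + 1.036 = 3.363.
δ = d·√n ⇒ n = (δ/d)² = (3.363 / 0.7667)² = 19.24.
Round up to the next whole unit.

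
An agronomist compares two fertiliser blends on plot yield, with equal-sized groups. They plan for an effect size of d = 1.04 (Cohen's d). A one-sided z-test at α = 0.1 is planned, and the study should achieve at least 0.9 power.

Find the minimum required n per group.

Set Φ(δ − 1.282) = 0.9; then δ − 1.282 = Φ⁻¹(0.9) = 1.282, giving δ = 2.563.
δ = d·√(n/2) ⇒ n = 2(δ/d)² = 2 × (2.563 / 1.04)² = 12.15.
Rounding up, n = 13 per group.

n = 13 per group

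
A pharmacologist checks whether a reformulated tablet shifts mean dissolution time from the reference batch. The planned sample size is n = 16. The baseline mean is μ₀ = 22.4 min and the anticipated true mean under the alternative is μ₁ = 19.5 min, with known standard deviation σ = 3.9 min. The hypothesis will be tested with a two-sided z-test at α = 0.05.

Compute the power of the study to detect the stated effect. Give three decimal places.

Power ≈ 0.845

Standardized effect: d = |μ₁ − μ₀| / σ = |19.5 − 22.4| / 3.9 = 0.7436
Noncentrality parameter: δ = d·√n = 0.7436 × √16 = 2.9744
Two-sided α = 0.05 → critical value z_{0.025} = 1.960.
Power = Φ(δ − 1.960) + Φ(−δ − 1.960) = Φ(1.014) + Φ(-4.934) = 0.8448 + 0.0000 = 0.8448.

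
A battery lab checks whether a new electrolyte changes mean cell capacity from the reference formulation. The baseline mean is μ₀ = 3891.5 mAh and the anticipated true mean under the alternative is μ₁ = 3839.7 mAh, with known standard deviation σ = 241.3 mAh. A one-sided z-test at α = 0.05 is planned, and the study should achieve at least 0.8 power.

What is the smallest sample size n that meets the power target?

n = 135

Standardized effect: d = |μ₁ − μ₀| / σ = |3839.7 − 3891.5| / 241.3 = 0.2147
For power 0.8 need Φ(δ − z_{0.05}) = 0.8, so δ = z_{0.05} + z_{0.20} = 1.645 + 0.842 = 2.486.
δ = d·√n ⇒ n = (δ/d)² = (2.486 / 0.2147)² = 134.16.
Round up to the next whole unit.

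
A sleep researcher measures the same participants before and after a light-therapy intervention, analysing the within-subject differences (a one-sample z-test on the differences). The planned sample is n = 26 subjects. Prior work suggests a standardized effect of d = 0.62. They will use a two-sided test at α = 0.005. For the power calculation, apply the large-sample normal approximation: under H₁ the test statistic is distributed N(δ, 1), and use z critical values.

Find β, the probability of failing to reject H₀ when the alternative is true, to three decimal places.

Noncentrality parameter: δ = d·√n = 0.62 × √26 = 3.1614
Two-sided α = 0.005 → critical value z_{0.0025} = 2.807.
Power = Φ(δ − 2.807) + Φ(−δ − 2.807) = Φ(0.354) + Φ(-5.968) = 0.6385 + 0.0000 = 0.6385.
Type II error: β = 1 − power = 1 − 0.6385 = 0.3615.

β ≈ 0.362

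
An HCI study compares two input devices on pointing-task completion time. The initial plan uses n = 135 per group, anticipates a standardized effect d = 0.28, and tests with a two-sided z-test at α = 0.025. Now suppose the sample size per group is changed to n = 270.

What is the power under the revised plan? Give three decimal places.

Power ≈ 0.844

With n = 270 per group: δ = d·√(n/2) = 0.28 × √(270/2) = 3.2533. Critical value z_{0.0125} = 2.241.
Revised power = Φ(δ − 2.241) + Φ(−δ − 2.241) = Φ(1.012) + Φ(-5.495) = 0.8442 + 0.0000 = 0.8442.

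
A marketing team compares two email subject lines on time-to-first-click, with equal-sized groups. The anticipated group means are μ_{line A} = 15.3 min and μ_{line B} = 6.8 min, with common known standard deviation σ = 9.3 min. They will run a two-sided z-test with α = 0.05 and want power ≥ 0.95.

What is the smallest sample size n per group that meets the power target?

Standardized effect: d = |μ_{line A} − μ_{line B}| / σ = |15.3 − 6.8| / 9.3 = 0.9140
Set Φ(δ − 1.960) = 0.95; then δ − 1.960 = Φ⁻¹(0.95) = 1.645, giving δ = 3.605.
(The Φ(−δ − z_{α/2}) term is vanishingly small for δ > 0 and is dropped in the standard sample-size formula.)
δ = d·√(n/2) ⇒ n = 2(δ/d)² = 2 × (3.605 / 0.9140)² = 31.11.
Round up to the next whole unit.

n = 32 per group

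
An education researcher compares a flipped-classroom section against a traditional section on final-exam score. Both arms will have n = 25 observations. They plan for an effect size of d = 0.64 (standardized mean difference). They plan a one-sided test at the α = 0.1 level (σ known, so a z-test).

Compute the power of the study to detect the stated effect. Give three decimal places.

Noncentrality parameter: δ = d·√(n/2) = 0.64 × √(25/2) = 2.2627
One-sided α = 0.1 → critical value z_{0.1} = 1.282.
Power = P(Z > 1.282 − δ) = Φ(0.981) = 0.8368.

Power ≈ 0.837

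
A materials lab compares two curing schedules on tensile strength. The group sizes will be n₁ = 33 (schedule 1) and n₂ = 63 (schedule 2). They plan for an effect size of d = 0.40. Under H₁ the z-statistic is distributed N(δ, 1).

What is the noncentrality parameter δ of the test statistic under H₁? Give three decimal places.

δ ≈ 1.861

δ = d / √(1/n₁ + 1/n₂) = 0.40 / √(1/33 + 1/63) = 1.8615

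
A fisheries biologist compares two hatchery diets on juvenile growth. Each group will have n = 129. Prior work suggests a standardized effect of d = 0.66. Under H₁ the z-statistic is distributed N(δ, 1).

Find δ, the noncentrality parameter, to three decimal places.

δ = d·√(n/2) = 0.66 × √(129/2) = 5.3006

δ ≈ 5.301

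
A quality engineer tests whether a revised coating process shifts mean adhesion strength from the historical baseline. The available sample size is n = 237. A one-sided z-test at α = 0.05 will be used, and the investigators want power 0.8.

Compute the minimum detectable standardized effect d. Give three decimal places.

Required noncentrality: δ = z_{0.05} + z_{0.20} = 1.645 + 0.842 = 2.486.
δ = d·√n ⇒ d = δ/√n = 2.486/√237 = 0.1615.

d ≈ 0.162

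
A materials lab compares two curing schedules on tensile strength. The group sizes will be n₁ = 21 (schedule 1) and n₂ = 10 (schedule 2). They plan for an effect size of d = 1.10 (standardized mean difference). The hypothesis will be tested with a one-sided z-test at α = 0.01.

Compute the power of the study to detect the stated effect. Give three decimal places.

Power ≈ 0.704

Noncentrality parameter: δ = d / √(1/n₁ + 1/n₂) = 1.10 / √(1/21 + 1/10) = 2.8630
Critical value for a one-sided test at α = 0.01: z_α = 2.326.
Power = Φ(δ − 2.326) = Φ(0.537) = 0.7042.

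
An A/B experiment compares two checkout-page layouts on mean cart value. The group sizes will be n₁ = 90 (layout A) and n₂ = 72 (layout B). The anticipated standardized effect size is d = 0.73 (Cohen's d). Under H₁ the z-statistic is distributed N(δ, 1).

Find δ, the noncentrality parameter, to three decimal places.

δ = d / √(1/n₁ + 1/n₂) = 0.73 / √(1/90 + 1/72) = 4.6169

δ ≈ 4.617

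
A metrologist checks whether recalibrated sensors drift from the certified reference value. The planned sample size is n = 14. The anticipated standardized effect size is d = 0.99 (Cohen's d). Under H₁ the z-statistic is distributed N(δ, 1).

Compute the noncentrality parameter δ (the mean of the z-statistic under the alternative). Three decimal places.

The noncentrality parameter scales effect size by the design's sample-size factor: δ = d·√n = 0.99 × √14 = 3.7042

δ ≈ 3.704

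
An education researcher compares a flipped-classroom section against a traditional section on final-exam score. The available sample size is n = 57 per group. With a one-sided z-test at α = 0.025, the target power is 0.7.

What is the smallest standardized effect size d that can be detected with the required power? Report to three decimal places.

Required noncentrality: δ = z_{0.025} + z_{0.30} = 1.960 + 0.524 = 2.484.
δ = d·√(n/2) ⇒ d = δ/√(n/2) = 2.484/√(57/2) = 0.4654.

d ≈ 0.465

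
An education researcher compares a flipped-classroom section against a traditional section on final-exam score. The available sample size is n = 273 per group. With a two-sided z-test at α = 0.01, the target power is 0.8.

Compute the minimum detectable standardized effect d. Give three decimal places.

d ≈ 0.293

Need Φ(δ − 2.576) = 0.8, so δ = 2.576 + 0.842 = 3.417.
(The second rejection-region term Φ(−δ − z_{α/2}) is negligible and dropped.)
δ = d·√(n/2) ⇒ d = δ/√(n/2) = 3.417/√(273/2) = 0.2925.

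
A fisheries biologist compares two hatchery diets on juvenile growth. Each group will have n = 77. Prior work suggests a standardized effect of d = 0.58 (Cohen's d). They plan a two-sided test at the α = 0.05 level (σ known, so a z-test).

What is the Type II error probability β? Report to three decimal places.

Noncentrality parameter: δ = d·√(n/2) = 0.58 × √(77/2) = 3.5988
Critical value for a two-sided test at α = 0.05: z_{α/2} = 1.960.
Power = Φ(δ − 1.960) + Φ(−δ − 1.960) = Φ(1.639) + Φ(-5.559) = 0.9494 + 0.0000 = 0.9494.
Type II error: β = 1 − power = 1 − 0.9494 = 0.0506.

β ≈ 0.051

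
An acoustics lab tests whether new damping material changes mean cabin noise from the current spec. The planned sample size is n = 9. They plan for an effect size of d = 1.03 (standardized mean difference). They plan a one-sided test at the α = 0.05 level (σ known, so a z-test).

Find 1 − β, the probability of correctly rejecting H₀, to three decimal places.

Power ≈ 0.926

Noncentrality parameter: δ = d·√n = 1.03 × √9 = 3.0900
One-sided α = 0.05 → critical value z_{0.05} = 1.645.
Power = Φ(δ − 1.645) = Φ(1.445) = 0.9258.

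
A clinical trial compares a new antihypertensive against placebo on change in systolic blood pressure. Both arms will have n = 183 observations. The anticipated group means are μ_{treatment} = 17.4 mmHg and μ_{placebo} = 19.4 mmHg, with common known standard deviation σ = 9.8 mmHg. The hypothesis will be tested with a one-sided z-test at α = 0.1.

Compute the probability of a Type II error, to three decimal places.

Standardized effect: d = |μ_{treatment} − μ_{placebo}| / σ = |17.4 − 19.4| / 9.8 = 0.2041
Noncentrality parameter: λ = d·√(n/2) = 0.2041 × √(183/2) = 1.9522
Critical value for a one-sided test at α = 0.1: z_α = 1.282.
Power = P(Z > 1.282 − λ) = Φ(0.671) = 0.7488.
Type II error: β = 1 − power = 1 − 0.7488 = 0.2512.

β ≈ 0.251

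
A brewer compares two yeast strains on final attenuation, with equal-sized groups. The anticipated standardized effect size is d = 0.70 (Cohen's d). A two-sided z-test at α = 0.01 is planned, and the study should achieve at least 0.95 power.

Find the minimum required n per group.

Set Φ(δ − 2.576) = 0.95; then δ − 2.576 = Φ⁻¹(0.95) = 1.645, giving δ = 4.221.
(For δ > 0 the lower-tail rejection region contributes negligibly to power, so the one-term inversion is standard.)
δ = d·√(n/2) ⇒ n = 2(δ/d)² = 2 × (4.221 / 0.70)² = 72.71.
Rounding up, n = 73 per group.

n = 73 per group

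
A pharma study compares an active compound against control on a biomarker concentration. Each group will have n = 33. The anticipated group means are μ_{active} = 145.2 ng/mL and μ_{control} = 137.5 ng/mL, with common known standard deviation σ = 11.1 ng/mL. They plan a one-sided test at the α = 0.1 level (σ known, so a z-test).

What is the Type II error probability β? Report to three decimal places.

Standardized effect: d = |μ_{active} − μ_{control}| / σ = |145.2 − 137.5| / 11.1 = 0.6937
Noncentrality parameter: δ = d·√(n/2) = 0.6937 × √(33/2) = 2.8178
Critical value for a one-sided test at α = 0.1: z_α = 1.282.
Power = Φ(δ − 1.282) = Φ(1.536) = 0.9378.
Type II error: β = 1 − power = 1 − 0.9378 = 0.0622.

β ≈ 0.062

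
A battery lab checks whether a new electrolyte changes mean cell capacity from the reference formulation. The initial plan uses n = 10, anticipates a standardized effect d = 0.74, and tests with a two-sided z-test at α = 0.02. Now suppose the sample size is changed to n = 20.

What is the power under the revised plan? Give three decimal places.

With n = 20: δ = d·√n = 0.74 × √20 = 3.3094. Critical value z_{0.01} = 2.326.
Revised power = Φ(δ − 2.326) + Φ(−δ − 2.326) = Φ(0.983) + Φ(-5.636) = 0.8372 + 0.0000 = 0.8372.

Power ≈ 0.837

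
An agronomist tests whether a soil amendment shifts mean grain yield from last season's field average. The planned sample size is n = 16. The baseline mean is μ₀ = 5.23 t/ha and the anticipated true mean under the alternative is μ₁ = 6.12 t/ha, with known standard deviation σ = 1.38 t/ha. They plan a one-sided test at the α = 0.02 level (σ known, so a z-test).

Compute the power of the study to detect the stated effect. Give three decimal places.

Power ≈ 0.701

Standardized effect: d = |μ₁ − μ₀| / σ = |6.12 − 5.23| / 1.38 = 0.6449
Noncentrality parameter: δ = d·√n = 0.6449 × √16 = 2.5797
One-sided α = 0.02 → critical value z_{0.02} = 2.054.
Power = Φ(δ − 2.054) = Φ(0.526) = 0.7005.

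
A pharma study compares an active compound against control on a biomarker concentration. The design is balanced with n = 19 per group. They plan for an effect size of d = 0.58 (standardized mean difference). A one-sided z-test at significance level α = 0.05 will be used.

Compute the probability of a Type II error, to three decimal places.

Noncentrality parameter: δ = d·√(n/2) = 0.58 × √(19/2) = 1.7877
Critical value for a one-sided test at α = 0.05: z_α = 1.645.
Power = P(Z > 1.645 − δ) = Φ(0.143) = 0.5568.
Type II error: β = 1 − power = 1 − 0.5568 = 0.4432.

β ≈ 0.443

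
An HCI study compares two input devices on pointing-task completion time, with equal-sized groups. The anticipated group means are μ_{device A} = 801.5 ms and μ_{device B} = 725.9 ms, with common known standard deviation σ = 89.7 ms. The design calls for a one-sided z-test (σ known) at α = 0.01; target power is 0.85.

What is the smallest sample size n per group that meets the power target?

Standardized effect: d = |μ_{device A} − μ_{device B}| / σ = |801.5 − 725.9| / 89.7 = 0.8428
Set Φ(δ − 2.326) = 0.85; then δ − 2.326 = Φ⁻¹(0.85) = 1.036, giving δ = 3.363.
δ = d·√(n/2) ⇒ n = 2(δ/d)² = 2 × (3.363 / 0.8428)² = 31.84.
Rounding up, n = 32 per group.

n = 32 per group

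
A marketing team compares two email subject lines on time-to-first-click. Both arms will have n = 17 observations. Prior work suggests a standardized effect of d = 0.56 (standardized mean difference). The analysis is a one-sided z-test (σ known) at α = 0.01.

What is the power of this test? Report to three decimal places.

Power ≈ 0.244

Noncentrality parameter: δ = d·√(n/2) = 0.56 × √(17/2) = 1.6327
Critical value for a one-sided test at α = 0.01: z_α = 2.326.
Power = P(Z > 2.326 − δ) = Φ(-0.694) = 0.2439.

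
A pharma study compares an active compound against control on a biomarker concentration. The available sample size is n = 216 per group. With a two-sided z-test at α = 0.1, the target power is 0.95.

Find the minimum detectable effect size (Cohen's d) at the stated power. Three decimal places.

Need Φ(δ − 1.645) = 0.95, so δ = 1.645 + 1.645 = 3.290.
(The second rejection-region term Φ(−δ − z_{α/2}) is negligible and dropped.)
δ = d·√(n/2) ⇒ d = δ/√(n/2) = 3.290/√(216/2) = 0.3166.

d ≈ 0.317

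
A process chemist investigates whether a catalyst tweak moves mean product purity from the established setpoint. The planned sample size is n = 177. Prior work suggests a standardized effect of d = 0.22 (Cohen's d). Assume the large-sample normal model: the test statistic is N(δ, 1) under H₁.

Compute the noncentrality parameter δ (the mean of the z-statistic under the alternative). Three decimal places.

δ ≈ 2.927

The noncentrality parameter scales effect size by the design's sample-size factor: δ = d·√n = 0.22 × √177 = 2.9269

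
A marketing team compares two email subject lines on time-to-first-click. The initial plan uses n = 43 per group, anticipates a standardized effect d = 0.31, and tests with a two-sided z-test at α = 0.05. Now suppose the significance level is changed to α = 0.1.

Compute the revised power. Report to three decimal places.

δ = d·√(n/2) = 0.31 × √(43/2) = 1.4374 (unchanged). New critical value: z_{0.05} = 1.645.
Revised power = Φ(δ − 1.645) + Φ(−δ − 1.645) = Φ(-0.207) + Φ(-3.082) = 0.4178 + 0.0010 = 0.4189.

Power ≈ 0.419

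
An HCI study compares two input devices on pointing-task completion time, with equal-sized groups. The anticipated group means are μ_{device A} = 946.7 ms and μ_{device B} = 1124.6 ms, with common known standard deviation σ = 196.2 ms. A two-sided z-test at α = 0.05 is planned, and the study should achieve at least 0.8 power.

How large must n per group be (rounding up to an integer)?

Standardized effect: d = |μ_{device A} − μ_{device B}| / σ = |946.7 − 1124.6| / 196.2 = 0.9067
For power 0.8 need Φ(δ − z_{0.025}) = 0.8, so δ = z_{0.025} + z_{0.20} = 1.960 + 0.842 = 2.802.
(Ignoring the negligible lower-tail rejection probability gives the usual closed-form inversion.)
δ = d·√(n/2) ⇒ n = 2(δ/d)² = 2 × (2.802 / 0.9067)² = 19.09.
Round up to the next whole unit.

n = 20 per group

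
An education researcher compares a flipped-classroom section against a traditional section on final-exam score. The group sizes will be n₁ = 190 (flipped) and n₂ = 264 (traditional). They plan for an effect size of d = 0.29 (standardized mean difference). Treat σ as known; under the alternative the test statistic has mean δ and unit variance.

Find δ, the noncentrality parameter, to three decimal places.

δ ≈ 3.048

The noncentrality parameter scales effect size by the design's sample-size factor: δ = d / √(1/n₁ + 1/n₂) = 0.29 / √(1/190 + 1/264) = 3.0482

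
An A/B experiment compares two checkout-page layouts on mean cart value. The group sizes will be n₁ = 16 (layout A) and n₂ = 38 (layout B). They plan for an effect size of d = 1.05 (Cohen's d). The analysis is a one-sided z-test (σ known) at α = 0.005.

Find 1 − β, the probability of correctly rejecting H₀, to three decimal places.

Power ≈ 0.828

Noncentrality parameter: δ = d / √(1/n₁ + 1/n₂) = 1.05 / √(1/16 + 1/38) = 3.5233
Critical value for a one-sided test at α = 0.005: z_α = 2.576.
Power = P(Z > 2.576 − δ) = Φ(0.947) = 0.8283.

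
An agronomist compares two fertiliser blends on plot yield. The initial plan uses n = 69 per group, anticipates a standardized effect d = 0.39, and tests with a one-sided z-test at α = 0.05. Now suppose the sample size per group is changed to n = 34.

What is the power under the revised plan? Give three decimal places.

Power ≈ 0.485

With n = 34 per group: δ = d·√(n/2) = 0.39 × √(34/2) = 1.6080. Critical value z_{0.05} = 1.645.
Revised power = P(Z > 1.645 − δ) = Φ(-0.037) = 0.4853.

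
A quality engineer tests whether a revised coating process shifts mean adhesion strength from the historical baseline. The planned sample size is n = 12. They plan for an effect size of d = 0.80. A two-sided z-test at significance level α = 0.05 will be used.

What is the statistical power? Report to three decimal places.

Noncentrality parameter: λ = d·√n = 0.80 × √12 = 2.7713
Two-sided α = 0.05 → critical value z_{0.025} = 1.960.
Power = Φ(λ − 1.960) + Φ(−λ − 1.960) = Φ(0.811) + Φ(-4.731) = 0.7914 + 0.0000 = 0.7914.

Power ≈ 0.791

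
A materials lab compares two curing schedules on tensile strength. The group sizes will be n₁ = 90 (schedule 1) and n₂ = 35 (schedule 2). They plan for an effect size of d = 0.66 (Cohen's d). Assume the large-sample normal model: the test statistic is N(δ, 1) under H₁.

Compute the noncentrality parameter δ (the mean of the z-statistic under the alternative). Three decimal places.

δ ≈ 3.313

δ = d / √(1/n₁ + 1/n₂) = 0.66 / √(1/90 + 1/35) = 3.3132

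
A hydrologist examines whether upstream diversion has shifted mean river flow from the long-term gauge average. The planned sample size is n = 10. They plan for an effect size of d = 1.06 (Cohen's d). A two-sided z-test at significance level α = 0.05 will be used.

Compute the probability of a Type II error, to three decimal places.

β ≈ 0.082

Noncentrality parameter: δ = d·√n = 1.06 × √10 = 3.3520
Two-sided α = 0.05 → critical value z_{0.025} = 1.960.
Power = Φ(δ − 1.960) + Φ(−δ − 1.960) = Φ(1.392) + Φ(-5.312) = 0.9180 + 0.0000 = 0.9180.
Type II error: β = 1 − power = 1 − 0.9180 = 0.0820.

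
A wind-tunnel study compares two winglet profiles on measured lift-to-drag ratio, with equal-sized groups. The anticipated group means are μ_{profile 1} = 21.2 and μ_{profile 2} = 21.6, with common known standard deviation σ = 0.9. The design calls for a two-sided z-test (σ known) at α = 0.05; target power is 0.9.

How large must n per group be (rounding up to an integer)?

n = 107 per group

Standardized effect: d = |μ_{profile 1} − μ_{profile 2}| / σ = |21.2 − 21.6| / 0.9 = 0.4444
For power 0.9 need Φ(δ − z_{0.025}) = 0.9, so δ = z_{0.025} + z_{0.10} = 1.960 + 1.282 = 3.242.
(The Φ(−δ − z_{α/2}) term is vanishingly small for δ > 0 and is dropped in the standard sample-size formula.)
δ = d·√(n/2) ⇒ n = 2(δ/d)² = 2 × (3.242 / 0.4444)² = 106.39.
Round up to the next whole unit.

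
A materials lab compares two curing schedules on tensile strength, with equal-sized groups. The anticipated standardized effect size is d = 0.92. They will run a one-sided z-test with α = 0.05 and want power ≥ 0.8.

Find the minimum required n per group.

For power 0.8 need Φ(δ − z_{0.05}) = 0.8, so δ = z_{0.05} + z_{0.20} = 1.645 + 0.842 = 2.486.
δ = d·√(n/2) ⇒ n = 2(δ/d)² = 2 × (2.486 / 0.92)² = 14.61.
Rounding up, n = 15 per group.

n = 15 per group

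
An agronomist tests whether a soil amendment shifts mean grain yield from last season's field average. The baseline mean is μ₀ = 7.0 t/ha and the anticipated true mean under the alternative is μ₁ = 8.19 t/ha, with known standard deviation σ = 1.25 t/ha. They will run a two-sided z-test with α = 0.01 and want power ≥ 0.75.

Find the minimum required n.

Standardized effect: d = |μ₁ − μ₀| / σ = |8.19 − 7.0| / 1.25 = 0.9520
For power 0.75 need Φ(δ − z_{0.005}) = 0.75, so δ = z_{0.005} + z_{0.25} = 2.576 + 0.674 = 3.250.
(The Φ(−δ − z_{α/2}) term is vanishingly small for δ > 0 and is dropped in the standard sample-size formula.)
δ = d·√n ⇒ n = (δ/d)² = (3.250 / 0.9520)² = 11.66.
Rounding up, n = 12.

n = 12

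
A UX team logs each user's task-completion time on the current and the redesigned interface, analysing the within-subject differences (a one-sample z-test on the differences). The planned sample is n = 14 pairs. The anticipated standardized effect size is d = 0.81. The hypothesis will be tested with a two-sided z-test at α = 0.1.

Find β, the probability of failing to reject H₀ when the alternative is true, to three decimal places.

Noncentrality parameter: δ = d·√n = 0.81 × √14 = 3.0307
Two-sided α = 0.1 → critical value z_{0.05} = 1.645.
Power = Φ(δ − 1.645) + Φ(−δ − 1.645) = Φ(1.386) + Φ(-4.676) = 0.9171 + 0.0000 = 0.9171.
Type II error: β = 1 − power = 1 − 0.9171 = 0.0829.

β ≈ 0.083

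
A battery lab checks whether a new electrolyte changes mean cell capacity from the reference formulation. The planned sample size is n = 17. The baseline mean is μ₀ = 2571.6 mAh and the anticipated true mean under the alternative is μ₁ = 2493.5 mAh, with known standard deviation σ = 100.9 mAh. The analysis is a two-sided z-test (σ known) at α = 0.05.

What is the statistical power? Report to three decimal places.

Power ≈ 0.891

Standardized effect: d = |μ₁ − μ₀| / σ = |2493.5 − 2571.6| / 100.9 = 0.7740
Noncentrality parameter: δ = d·√n = 0.7740 × √17 = 3.1914
Two-sided α = 0.05 → critical value z_{0.025} = 1.960.
Power = Φ(δ − 1.960) + Φ(−δ − 1.960) = Φ(1.231) + Φ(-5.151) = 0.8909 + 0.0000 = 0.8909.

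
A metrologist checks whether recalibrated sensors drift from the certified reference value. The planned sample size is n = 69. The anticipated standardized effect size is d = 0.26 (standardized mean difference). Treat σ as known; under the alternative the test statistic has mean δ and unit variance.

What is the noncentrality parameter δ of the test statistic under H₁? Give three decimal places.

The noncentrality parameter scales effect size by the design's sample-size factor: δ = d·√n = 0.26 × √69 = 2.1597

δ ≈ 2.160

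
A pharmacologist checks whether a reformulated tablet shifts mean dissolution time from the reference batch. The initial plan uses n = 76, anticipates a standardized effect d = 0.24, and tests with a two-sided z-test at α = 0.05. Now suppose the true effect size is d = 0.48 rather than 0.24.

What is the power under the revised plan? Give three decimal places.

Power ≈ 0.987

With d = 0.48: δ = d·√n = 0.48 × √76 = 4.1845. Critical value z_{0.025} = 1.960.
Revised power = Φ(δ − 1.960) + Φ(−δ − 1.960) = Φ(2.225) + Φ(-6.145) = 0.9869 + 0.0000 = 0.9869.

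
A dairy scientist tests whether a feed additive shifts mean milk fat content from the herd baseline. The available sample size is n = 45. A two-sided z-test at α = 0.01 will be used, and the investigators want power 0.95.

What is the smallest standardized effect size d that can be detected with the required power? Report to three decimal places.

d ≈ 0.629

Need Φ(δ − 2.576) = 0.95, so δ = 2.576 + 1.645 = 4.221.
(The second rejection-region term Φ(−δ − z_{α/2}) is negligible and dropped.)
δ = d·√n ⇒ d = δ/√n = 4.221/√45 = 0.6292.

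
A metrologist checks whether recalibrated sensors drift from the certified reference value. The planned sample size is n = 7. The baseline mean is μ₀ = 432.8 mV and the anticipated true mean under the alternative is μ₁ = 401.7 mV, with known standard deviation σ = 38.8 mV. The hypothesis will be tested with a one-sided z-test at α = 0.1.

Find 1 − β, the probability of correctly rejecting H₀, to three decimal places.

Power ≈ 0.799

Standardized effect: d = |μ₁ − μ₀| / σ = |401.7 − 432.8| / 38.8 = 0.8015
Noncentrality parameter: δ = d·√n = 0.8015 × √7 = 2.1207
One-sided α = 0.1 → critical value z_{0.1} = 1.282.
Power = Φ(δ − 1.282) = Φ(0.839) = 0.7993.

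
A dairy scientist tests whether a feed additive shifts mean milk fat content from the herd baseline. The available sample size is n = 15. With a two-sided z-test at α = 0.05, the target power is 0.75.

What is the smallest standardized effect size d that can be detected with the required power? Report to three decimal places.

d ≈ 0.680

Required noncentrality: δ = z_{0.025} + z_{0.25} = 1.960 + 0.674 = 2.634.
(The second rejection-region term Φ(−δ − z_{α/2}) is negligible and dropped.)
δ = d·√n ⇒ d = δ/√n = 2.634/√15 = 0.6802.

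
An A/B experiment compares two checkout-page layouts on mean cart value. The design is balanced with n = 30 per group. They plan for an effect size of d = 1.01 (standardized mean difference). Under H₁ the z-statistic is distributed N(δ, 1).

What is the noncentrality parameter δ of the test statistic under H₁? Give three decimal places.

The noncentrality parameter scales effect size by the design's sample-size factor: δ = d·√(n/2) = 1.01 × √(30/2) = 3.9117

δ ≈ 3.912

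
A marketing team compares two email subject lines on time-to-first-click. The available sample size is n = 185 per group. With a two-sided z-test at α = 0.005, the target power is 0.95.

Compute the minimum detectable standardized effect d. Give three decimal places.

d ≈ 0.463

Required noncentrality: δ = z_{0.0025} + z_{0.05} = 2.807 + 1.645 = 4.452.
(The second rejection-region term Φ(−δ − z_{α/2}) is negligible and dropped.)
δ = d·√(n/2) ⇒ d = δ/√(n/2) = 4.452/√(185/2) = 0.4629.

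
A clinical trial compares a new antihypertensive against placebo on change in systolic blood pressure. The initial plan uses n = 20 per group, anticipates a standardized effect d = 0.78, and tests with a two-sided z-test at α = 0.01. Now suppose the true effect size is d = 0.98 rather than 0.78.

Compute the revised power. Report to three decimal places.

With d = 0.98: δ = d·√(n/2) = 0.98 × √(20/2) = 3.0990. Critical value z_{0.005} = 2.576.
Revised power = Φ(δ − 2.576) + Φ(−δ − 2.576) = Φ(0.523) + Φ(-5.675) = 0.6996 + 0.0000 = 0.6996.

Power ≈ 0.700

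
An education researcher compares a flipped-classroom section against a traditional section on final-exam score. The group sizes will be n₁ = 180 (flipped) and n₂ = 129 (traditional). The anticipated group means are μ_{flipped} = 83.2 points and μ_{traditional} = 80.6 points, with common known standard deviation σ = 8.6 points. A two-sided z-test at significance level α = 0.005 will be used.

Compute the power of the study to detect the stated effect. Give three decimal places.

Standardized effect: d = |μ_{flipped} − μ_{traditional}| / σ = |83.2 − 80.6| / 8.6 = 0.3023
Noncentrality parameter: δ = d / √(1/n₁ + 1/n₂) = 0.3023 / √(1/180 + 1/129) = 2.6208
Two-sided α = 0.005 → critical value z_{0.0025} = 2.807.
Power = Φ(δ − 2.807) + Φ(−δ − 2.807) = Φ(-0.186) + Φ(-5.428) = 0.4261 + 0.0000 = 0.4261.

Power ≈ 0.426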